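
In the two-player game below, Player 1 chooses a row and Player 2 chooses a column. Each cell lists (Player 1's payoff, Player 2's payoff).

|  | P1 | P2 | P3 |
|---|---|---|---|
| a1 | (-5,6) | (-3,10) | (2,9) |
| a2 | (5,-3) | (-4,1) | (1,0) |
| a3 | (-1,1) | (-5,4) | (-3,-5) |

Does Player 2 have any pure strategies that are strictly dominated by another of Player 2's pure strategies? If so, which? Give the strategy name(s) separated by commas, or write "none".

P2 strictly dominates P1 — a1: 10>6, a2: 1>-3, a3: 4>1.
P2 is not dominated — it holds its own against P1 at a1 (10>6); P3 at a1 (10>9).
P3: dominated, since P2 does at least as well everywhere (a1: 10>9, a2: 1>0, a3: 4>-5).

P1, P3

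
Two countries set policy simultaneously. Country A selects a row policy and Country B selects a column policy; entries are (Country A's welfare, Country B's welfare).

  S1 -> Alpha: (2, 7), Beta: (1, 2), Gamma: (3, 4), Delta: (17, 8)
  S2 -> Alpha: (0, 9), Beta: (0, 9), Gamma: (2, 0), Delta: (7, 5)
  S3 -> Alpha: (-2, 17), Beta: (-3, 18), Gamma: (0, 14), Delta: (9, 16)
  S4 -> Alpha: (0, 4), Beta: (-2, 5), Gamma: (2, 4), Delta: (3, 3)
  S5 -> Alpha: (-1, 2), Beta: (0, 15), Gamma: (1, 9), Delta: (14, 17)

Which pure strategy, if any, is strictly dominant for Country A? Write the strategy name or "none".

S1 vs S2: Alpha: 2>0, Beta: 1>0, Gamma: 3>2, Delta: 17>7.
S1 vs S3: Alpha: 2>-2, Beta: 1>-3, Gamma: 3>0, Delta: 17>9.
S1 vs S4: Alpha: 2>0, Beta: 1>-2, Gamma: 3>2, Delta: 17>3.
S1 vs S5: Alpha: 2>-1, Beta: 1>0, Gamma: 3>1, Delta: 17>14.
S1 strictly beats every other strategy against every opponent action, so it is strictly dominant.

S1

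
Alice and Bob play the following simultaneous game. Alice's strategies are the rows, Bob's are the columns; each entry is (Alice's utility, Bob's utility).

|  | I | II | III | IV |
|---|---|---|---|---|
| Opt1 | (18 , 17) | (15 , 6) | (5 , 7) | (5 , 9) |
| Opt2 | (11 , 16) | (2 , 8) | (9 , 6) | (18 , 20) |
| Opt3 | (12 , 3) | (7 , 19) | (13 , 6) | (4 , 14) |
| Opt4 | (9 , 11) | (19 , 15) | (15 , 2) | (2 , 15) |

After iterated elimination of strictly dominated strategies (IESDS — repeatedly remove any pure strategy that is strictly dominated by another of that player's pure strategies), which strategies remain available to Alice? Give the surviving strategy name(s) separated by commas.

Opt1, Opt2, Opt4

Bob's strategy III is strictly dominated by IV (Opt1: 9>7, Opt2: 20>6, Opt3: 14>6, Opt4: 15>2) and is removed.
Alice's strategy Opt3 is strictly dominated by Opt1 (I: 18>12, II: 15>7, IV: 5>4) and is removed.
Among the remaining strategies, none is strictly dominated by another pure strategy of the same player, so the elimination stops.
Surviving strategies — Alice: {Opt1, Opt2, Opt4}; Bob: {I, II, IV}.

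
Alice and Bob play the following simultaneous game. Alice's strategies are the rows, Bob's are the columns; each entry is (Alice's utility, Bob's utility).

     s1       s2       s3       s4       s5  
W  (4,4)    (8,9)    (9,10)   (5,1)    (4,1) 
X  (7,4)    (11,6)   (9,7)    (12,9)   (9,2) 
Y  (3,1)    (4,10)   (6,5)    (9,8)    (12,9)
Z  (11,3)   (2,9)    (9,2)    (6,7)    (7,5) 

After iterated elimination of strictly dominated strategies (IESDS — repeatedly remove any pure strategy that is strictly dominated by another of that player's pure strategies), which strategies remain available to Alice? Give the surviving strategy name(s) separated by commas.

W, X, Z

Bob's strategy s1 is strictly dominated by s2 (W: 9>4, X: 6>4, Y: 10>1, Z: 9>3) and is removed.
Column s5 is eliminated: s2 beats it against every remaining row (W: 9>1, X: 6>2, Y: 10>9, Z: 9>5).
Alice's strategy Y is strictly dominated by X (s2: 11>4, s3: 9>6, s4: 12>9) and is removed.
Among the remaining strategies, none is strictly dominated by another pure strategy of the same player, so the elimination stops.
Surviving strategies — Alice: {W, X, Z}; Bob: {s2, s3, s4}.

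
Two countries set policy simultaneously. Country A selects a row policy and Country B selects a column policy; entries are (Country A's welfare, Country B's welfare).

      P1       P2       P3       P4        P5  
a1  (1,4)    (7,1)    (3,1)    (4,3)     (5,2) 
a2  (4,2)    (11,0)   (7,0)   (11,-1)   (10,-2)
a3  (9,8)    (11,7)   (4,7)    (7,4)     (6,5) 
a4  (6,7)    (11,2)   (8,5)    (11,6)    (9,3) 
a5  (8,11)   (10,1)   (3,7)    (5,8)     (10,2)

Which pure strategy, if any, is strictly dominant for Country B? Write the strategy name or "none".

P1

P1 vs P2: a1: 4>1, a2: 2>0, a3: 8>7, a4: 7>2, a5: 11>1.
P1 vs P3: a1: 4>1, a2: 2>0, a3: 8>7, a4: 7>5, a5: 11>7.
P1 vs P4: a1: 4>3, a2: 2>-1, a3: 8>4, a4: 7>6, a5: 11>8.
P1 vs P5: a1: 4>2, a2: 2>-2, a3: 8>5, a4: 7>3, a5: 11>2.
P1 strictly beats every other strategy against every opponent action, so it is strictly dominant.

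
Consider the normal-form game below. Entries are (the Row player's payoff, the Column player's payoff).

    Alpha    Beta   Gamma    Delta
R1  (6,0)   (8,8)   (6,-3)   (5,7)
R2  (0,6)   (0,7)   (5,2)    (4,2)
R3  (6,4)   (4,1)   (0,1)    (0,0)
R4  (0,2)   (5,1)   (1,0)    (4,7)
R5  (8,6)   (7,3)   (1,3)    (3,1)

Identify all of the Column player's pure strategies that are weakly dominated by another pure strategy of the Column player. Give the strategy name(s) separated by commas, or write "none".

Gamma

Alpha is not dominated — it holds its own against Beta at R3 (4>1); Gamma at R1 (0>-3); Delta at R2 (6>2).
Beta is not dominated — it holds its own against Alpha at R1 (8>0); Gamma at R1 (8>-3); Delta at R1 (8>7).
Alpha weakly dominates Gamma — R1: 0>-3, R2: 6>2, R3: 4>1, R4: 2>0, R5: 6>3.
Delta: no other strategy beats it everywhere (Alpha at R1 (7>0); Beta at R4 (7>1); Gamma at R1 (7>-3)).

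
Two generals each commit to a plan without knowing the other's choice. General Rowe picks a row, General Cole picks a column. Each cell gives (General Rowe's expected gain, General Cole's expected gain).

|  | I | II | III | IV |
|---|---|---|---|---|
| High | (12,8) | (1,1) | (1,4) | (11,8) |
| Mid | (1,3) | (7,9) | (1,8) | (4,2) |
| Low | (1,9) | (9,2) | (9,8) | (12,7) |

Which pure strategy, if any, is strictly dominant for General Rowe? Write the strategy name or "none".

High fails to dominate Mid at II (1<7).
Mid fails to dominate High at I (1<12).
Low fails to dominate High at I (1<12).
No single strategy dominates all the others.

none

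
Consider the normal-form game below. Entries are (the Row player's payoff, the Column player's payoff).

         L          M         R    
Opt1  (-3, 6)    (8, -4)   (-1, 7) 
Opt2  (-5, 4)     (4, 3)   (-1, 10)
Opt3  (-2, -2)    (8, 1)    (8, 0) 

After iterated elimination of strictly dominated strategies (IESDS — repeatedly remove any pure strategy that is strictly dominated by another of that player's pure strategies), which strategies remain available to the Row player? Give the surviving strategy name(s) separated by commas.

The Row player's strategy Opt2 is strictly dominated by Opt3 (L: -2>-5, M: 8>4, R: 8>-1) and is removed.
Column L is eliminated: R beats it against every remaining row (Opt1: 7>6, Opt3: 0>-2).
Among the remaining strategies, none is strictly dominated by another pure strategy of the same player, so the elimination stops.
Surviving strategies — the Row player: {Opt1, Opt3}; the Column player: {M, R}.

Opt1, Opt3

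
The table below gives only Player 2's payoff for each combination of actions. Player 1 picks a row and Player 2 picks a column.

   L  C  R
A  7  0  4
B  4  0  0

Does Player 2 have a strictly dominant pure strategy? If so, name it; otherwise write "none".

L vs C: A: 7>0, B: 4>0.
L vs R: A: 7>4, B: 4>0.
L strictly beats every other strategy against every opponent action, so it is strictly dominant.

L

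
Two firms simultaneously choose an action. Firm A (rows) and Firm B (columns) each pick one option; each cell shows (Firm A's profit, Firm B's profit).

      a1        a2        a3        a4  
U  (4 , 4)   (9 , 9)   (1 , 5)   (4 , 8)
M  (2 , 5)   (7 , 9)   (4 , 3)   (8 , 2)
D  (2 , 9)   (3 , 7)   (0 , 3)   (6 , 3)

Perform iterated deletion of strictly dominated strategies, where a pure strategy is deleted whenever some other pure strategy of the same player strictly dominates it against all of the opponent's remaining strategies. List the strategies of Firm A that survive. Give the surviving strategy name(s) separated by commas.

U

For Firm B, a2 strictly dominates a3 on the remaining rows (U: 9>5, M: 9>3, D: 7>3); eliminate a3.
Firm B's strategy a4 is strictly dominated by a2 (U: 9>8, M: 9>2, D: 7>3) and is removed.
For Firm A, U strictly dominates M on the remaining columns (a1: 4>2, a2: 9>7); eliminate M.
Row D is eliminated: U beats it against every remaining column (a1: 4>2, a2: 9>3).
Column a1 is eliminated: a2 beats it against every remaining row (U: 9>4).
Among the remaining strategies, none is strictly dominated by another pure strategy of the same player, so the elimination stops.
Surviving strategies — Firm A: {U}; Firm B: {a2}.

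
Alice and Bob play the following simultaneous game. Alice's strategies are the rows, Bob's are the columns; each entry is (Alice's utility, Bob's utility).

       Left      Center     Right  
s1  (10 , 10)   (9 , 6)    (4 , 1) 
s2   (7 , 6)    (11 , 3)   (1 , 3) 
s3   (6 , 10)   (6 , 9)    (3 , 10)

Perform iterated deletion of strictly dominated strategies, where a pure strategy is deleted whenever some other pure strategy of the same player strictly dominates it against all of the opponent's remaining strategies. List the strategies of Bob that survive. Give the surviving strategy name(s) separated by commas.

Left

For Alice, s1 strictly dominates s3 on the remaining columns (Left: 10>6, Center: 9>6, Right: 4>3); eliminate s3.
For Bob, Left strictly dominates Center on the remaining rows (s1: 10>6, s2: 6>3); eliminate Center.
For Alice, s1 strictly dominates s2 on the remaining columns (Left: 10>7, Right: 4>1); eliminate s2.
Column Right is eliminated: Left beats it against every remaining row (s1: 10>1).
Among the remaining strategies, none is strictly dominated by another pure strategy of the same player, so the elimination stops.
Surviving strategies — Alice: {s1}; Bob: {Left}.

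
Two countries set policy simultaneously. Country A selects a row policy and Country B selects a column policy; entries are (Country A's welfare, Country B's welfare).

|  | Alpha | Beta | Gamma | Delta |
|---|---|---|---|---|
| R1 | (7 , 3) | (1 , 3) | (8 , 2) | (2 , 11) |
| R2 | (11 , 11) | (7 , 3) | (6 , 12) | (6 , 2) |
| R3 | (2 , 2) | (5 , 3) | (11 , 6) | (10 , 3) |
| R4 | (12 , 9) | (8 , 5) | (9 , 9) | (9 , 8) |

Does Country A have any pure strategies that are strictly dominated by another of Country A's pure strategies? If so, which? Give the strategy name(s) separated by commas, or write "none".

R1, R2

R1 is strictly dominated by R4 (Alpha: 12>7, Beta: 8>1, Gamma: 9>8, Delta: 9>2).
R2 is strictly dominated by R4 (Alpha: 12>11, Beta: 8>7, Gamma: 9>6, Delta: 9>6).
R3: no other strategy beats it everywhere (R1 at Beta (5>1); R2 at Gamma (11>6); R4 at Gamma (11>9)).
Nothing dominates R4: R1 at Alpha (12>7); R2 at Alpha (12>11); R3 at Alpha (12>2).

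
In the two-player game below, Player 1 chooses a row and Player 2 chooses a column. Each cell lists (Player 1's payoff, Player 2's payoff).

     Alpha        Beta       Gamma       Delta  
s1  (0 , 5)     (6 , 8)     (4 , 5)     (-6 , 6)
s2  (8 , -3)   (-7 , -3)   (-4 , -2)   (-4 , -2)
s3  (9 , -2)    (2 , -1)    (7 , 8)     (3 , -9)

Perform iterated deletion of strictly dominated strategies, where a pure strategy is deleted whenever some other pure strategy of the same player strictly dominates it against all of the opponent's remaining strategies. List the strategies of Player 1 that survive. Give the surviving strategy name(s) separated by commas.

For Player 1, s3 strictly dominates s2 on the remaining columns (Alpha: 9>8, Beta: 2>-7, Gamma: 7>-4, Delta: 3>-4); eliminate s2.
For Player 2, Beta strictly dominates Alpha on the remaining rows (s1: 8>5, s3: -1>-2); eliminate Alpha.
Player 2's strategy Delta is strictly dominated by Beta (s1: 8>6, s3: -1>-9) and is removed.
Among the remaining strategies, none is strictly dominated by another pure strategy of the same player, so the elimination stops.
Surviving strategies — Player 1: {s1, s3}; Player 2: {Beta, Gamma}.

s1, s3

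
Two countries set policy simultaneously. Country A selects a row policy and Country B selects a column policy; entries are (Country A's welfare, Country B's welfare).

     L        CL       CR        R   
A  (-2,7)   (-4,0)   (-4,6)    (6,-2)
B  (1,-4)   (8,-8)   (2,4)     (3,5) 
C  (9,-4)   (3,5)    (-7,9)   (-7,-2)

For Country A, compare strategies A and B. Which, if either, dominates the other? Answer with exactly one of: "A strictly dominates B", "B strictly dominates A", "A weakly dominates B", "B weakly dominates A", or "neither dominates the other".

neither dominates the other

Compare A to B across each opponent action: L: -2<1, CL: -4<8, CR: -4<2, R: 6>3.
A does better at R but worse at L, CL, CR; neither strategy dominates the other.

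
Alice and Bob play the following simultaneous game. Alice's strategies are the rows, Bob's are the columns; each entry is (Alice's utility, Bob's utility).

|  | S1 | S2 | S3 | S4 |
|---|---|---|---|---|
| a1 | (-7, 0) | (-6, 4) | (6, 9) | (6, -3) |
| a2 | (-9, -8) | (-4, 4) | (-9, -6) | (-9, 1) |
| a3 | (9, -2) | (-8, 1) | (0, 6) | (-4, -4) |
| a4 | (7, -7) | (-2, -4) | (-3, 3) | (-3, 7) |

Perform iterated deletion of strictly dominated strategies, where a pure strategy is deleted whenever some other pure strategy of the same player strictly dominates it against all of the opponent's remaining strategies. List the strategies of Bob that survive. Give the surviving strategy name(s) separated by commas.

S3

For Alice, a4 strictly dominates a2 on the remaining columns (S1: 7>-9, S2: -2>-4, S3: -3>-9, S4: -3>-9); eliminate a2.
For Bob, S2 strictly dominates S1 on the remaining rows (a1: 4>0, a3: 1>-2, a4: -4>-7); eliminate S1.
Row a3 is eliminated: a1 beats it against every remaining column (S2: -6>-8, S3: 6>0, S4: 6>-4).
Column S2 is eliminated: S3 beats it against every remaining row (a1: 9>4, a4: 3>-4).
Alice's strategy a4 is strictly dominated by a1 (S3: 6>-3, S4: 6>-3) and is removed.
Column S4 is eliminated: S3 beats it against every remaining row (a1: 9>-3).
Among the remaining strategies, none is strictly dominated by another pure strategy of the same player, so the elimination stops.
Surviving strategies — Alice: {a1}; Bob: {S3}.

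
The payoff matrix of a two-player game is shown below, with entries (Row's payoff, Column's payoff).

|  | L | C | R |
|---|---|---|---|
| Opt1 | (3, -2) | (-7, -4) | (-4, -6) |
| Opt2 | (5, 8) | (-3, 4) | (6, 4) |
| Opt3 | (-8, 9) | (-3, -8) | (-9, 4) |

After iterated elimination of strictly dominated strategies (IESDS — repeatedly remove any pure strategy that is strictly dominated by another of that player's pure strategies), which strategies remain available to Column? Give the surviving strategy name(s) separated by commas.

Row Opt1 is eliminated: Opt2 beats it against every remaining column (L: 5>3, C: -3>-7, R: 6>-4).
For Column, L strictly dominates C on the remaining rows (Opt2: 8>4, Opt3: 9>-8); eliminate C.
Row Opt3 is eliminated: Opt2 beats it against every remaining column (L: 5>-8, R: 6>-9).
Column R is eliminated: L beats it against every remaining row (Opt2: 8>4).
Among the remaining strategies, none is strictly dominated by another pure strategy of the same player, so the elimination stops.
Surviving strategies — Row: {Opt2}; Column: {L}.

L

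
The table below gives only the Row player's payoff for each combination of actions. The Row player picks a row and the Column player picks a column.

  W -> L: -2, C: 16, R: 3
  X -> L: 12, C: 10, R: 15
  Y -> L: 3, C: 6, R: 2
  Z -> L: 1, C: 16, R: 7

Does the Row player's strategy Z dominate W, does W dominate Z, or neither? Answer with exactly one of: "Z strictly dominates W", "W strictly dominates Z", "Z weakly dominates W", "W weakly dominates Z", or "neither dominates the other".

Z weakly dominates W

Compare Z to W across each opponent action: L: 1>-2, C: 16=16, R: 7>3.
Z is at least as good everywhere and strictly better somewhere (tied only at C), so Z weakly but not strictly dominates W.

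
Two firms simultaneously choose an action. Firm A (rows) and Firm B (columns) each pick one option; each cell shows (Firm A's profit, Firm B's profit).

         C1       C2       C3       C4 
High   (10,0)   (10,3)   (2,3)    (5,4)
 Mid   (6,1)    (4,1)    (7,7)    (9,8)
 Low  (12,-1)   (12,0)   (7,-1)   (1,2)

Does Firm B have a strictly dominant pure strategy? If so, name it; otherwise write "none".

C4 vs C1: High: 4>0, Mid: 8>1, Low: 2>-1.
C4 vs C2: High: 4>3, Mid: 8>1, Low: 2>0.
C4 vs C3: High: 4>3, Mid: 8>7, Low: 2>-1.
C4 strictly beats every other strategy against every opponent action, so it is strictly dominant.

C4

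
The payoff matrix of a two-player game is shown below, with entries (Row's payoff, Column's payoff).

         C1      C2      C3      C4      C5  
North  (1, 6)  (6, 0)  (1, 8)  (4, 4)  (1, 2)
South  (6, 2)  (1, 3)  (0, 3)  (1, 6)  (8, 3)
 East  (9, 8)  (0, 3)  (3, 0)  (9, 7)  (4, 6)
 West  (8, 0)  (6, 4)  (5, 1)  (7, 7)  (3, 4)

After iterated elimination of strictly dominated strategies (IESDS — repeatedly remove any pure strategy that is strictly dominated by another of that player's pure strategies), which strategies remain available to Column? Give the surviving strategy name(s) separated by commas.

C1

For Column, C4 strictly dominates C2 on the remaining rows (North: 4>0, South: 6>3, East: 7>3, West: 7>4); eliminate C2.
Row North is eliminated: East beats it against every remaining column (C1: 9>1, C3: 3>1, C4: 9>4, C5: 4>1).
For Column, C4 strictly dominates C3 on the remaining rows (South: 6>3, East: 7>0, West: 7>1); eliminate C3.
Row West is eliminated: East beats it against every remaining column (C1: 9>8, C4: 9>7, C5: 4>3).
For Column, C4 strictly dominates C5 on the remaining rows (South: 6>3, East: 7>6); eliminate C5.
For Row, East strictly dominates South on the remaining columns (C1: 9>6, C4: 9>1); eliminate South.
Column C4 is eliminated: C1 beats it against every remaining row (East: 8>7).
Among the remaining strategies, none is strictly dominated by another pure strategy of the same player, so the elimination stops.
Surviving strategies — Row: {East}; Column: {C1}.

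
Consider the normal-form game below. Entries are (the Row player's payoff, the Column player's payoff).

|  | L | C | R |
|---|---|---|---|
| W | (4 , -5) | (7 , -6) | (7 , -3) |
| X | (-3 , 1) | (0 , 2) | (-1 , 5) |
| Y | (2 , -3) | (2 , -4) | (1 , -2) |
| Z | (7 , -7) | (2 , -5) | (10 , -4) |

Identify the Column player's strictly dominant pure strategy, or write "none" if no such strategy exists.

R vs L: W: -3>-5, X: 5>1, Y: -2>-3, Z: -4>-7.
R vs C: W: -3>-6, X: 5>2, Y: -2>-4, Z: -4>-5.
R strictly beats every other strategy against every opponent action, so it is strictly dominant.

R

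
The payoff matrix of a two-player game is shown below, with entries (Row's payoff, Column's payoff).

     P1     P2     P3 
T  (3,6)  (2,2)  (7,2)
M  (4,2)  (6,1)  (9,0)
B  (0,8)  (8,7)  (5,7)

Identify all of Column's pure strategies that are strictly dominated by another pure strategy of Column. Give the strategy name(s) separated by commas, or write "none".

P1 is not dominated — it holds its own against P2 at T (6>2); P3 at T (6>2).
P2 is strictly dominated by P1 (T: 6>2, M: 2>1, B: 8>7).
P3 is strictly dominated by P1 (T: 6>2, M: 2>0, B: 8>7).

P2, P3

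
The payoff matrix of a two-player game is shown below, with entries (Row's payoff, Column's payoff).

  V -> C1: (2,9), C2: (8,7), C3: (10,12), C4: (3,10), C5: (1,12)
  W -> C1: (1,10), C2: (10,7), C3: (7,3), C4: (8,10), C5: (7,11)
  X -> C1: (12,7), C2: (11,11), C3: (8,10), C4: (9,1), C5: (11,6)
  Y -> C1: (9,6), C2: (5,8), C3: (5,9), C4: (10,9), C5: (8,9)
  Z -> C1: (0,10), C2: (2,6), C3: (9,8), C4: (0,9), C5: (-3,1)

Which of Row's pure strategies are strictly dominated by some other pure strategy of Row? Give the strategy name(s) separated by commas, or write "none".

Nothing dominates V: W at C1 (2>1); X at C3 (10>8); Y at C2 (8>5); Z at C1 (2>0).
W: dominated, since X does at least as well everywhere (C1: 12>1, C2: 11>10, C3: 8>7, C4: 9>8, C5: 11>7).
X is not dominated — it holds its own against V at C1 (12>2); W at C1 (12>1); Y at C1 (12>9); Z at C1 (12>0).
Y: no other strategy beats it everywhere (V at C1 (9>2); W at C1 (9>1); X at C4 (10>9); Z at C1 (9>0)).
Z is strictly dominated by V (C1: 2>0, C2: 8>2, C3: 10>9, C4: 3>0, C5: 1>-3).

W, Z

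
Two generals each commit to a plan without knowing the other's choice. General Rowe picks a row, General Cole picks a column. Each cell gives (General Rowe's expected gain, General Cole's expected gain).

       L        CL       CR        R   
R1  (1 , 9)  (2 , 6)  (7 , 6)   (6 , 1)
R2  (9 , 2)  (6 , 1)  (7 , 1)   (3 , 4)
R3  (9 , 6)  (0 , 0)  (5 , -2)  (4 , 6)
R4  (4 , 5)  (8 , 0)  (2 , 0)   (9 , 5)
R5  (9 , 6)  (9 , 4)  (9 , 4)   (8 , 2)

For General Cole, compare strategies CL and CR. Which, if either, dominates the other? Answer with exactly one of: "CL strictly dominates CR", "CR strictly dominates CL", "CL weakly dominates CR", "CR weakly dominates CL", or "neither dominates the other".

CL's payoffs vs CR's, by General Rowe's action — R1: 6=6, R2: 1=1, R3: 0>-2, R4: 0=0, R5: 4=4.
CL is at least as good everywhere and strictly better somewhere (tied only at R1, R2, R4, R5), so CL weakly but not strictly dominates CR.

CL weakly dominates CR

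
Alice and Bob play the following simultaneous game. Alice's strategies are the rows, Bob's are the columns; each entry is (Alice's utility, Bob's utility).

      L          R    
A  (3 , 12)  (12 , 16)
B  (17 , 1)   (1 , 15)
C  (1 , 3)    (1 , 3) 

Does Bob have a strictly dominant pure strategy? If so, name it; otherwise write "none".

none

L fails to dominate R at A (12<16).
R fails to dominate L at C (3=3).
No single strategy dominates all the others.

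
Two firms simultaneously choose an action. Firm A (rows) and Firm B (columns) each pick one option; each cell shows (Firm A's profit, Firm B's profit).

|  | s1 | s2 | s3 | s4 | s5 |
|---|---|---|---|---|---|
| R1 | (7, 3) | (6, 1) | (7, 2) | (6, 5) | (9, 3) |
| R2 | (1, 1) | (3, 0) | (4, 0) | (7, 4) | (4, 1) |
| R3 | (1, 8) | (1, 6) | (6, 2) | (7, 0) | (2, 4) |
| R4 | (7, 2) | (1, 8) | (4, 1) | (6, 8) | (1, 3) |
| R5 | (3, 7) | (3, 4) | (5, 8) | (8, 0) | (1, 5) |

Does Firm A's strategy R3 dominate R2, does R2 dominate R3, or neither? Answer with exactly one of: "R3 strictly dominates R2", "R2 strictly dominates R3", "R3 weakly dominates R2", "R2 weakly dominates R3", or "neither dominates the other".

neither dominates the other

Compare R3 to R2 across every action of Firm B: s1: 1=1, s2: 1<3, s3: 6>4, s4: 7=7, s5: 2<4.
R3 does better at s3 but worse at s2, s5; neither strategy dominates the other.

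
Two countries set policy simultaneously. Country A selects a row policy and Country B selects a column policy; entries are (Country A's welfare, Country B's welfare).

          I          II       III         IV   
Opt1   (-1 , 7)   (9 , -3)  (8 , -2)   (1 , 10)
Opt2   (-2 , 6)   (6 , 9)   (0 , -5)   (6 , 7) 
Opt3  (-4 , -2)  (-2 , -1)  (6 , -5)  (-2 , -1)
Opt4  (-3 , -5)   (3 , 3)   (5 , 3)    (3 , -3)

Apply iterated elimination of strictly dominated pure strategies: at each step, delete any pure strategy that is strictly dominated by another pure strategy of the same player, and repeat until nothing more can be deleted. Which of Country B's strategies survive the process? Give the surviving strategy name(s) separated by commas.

II, III, IV

Country A's strategy Opt3 is strictly dominated by Opt1 (I: -1>-4, II: 9>-2, III: 8>6, IV: 1>-2) and is removed.
Column I is eliminated: IV beats it against every remaining row (Opt1: 10>7, Opt2: 7>6, Opt4: -3>-5).
Among the remaining strategies, none is strictly dominated by another pure strategy of the same player, so the elimination stops.
Surviving strategies — Country A: {Opt1, Opt2, Opt4}; Country B: {II, III, IV}.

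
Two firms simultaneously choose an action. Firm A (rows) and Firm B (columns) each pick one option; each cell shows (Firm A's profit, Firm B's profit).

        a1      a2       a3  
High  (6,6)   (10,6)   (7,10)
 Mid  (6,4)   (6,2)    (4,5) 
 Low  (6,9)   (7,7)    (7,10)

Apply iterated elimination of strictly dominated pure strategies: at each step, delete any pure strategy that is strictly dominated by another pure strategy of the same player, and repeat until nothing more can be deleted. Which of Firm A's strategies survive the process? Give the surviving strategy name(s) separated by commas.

Firm B's strategy a1 is strictly dominated by a3 (High: 10>6, Mid: 5>4, Low: 10>9) and is removed.
For Firm A, High strictly dominates Mid on the remaining columns (a2: 10>6, a3: 7>4); eliminate Mid.
Firm B's strategy a2 is strictly dominated by a3 (High: 10>6, Low: 10>7) and is removed.
Among the remaining strategies, none is strictly dominated by another pure strategy of the same player, so the elimination stops.
Surviving strategies — Firm A: {High, Low}; Firm B: {a3}.

High, Low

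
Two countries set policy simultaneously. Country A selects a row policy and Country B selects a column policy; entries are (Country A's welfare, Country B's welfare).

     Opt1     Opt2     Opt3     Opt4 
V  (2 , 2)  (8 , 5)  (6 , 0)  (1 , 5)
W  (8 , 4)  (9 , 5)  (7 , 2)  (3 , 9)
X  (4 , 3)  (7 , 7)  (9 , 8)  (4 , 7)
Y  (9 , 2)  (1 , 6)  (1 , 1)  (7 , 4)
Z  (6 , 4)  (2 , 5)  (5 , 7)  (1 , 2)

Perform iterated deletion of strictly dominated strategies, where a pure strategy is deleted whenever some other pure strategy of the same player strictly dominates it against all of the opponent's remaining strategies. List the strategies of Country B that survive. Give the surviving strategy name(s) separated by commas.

Row V is eliminated: W beats it against every remaining column (Opt1: 8>2, Opt2: 9>8, Opt3: 7>6, Opt4: 3>1).
For Country A, W strictly dominates Z on the remaining columns (Opt1: 8>6, Opt2: 9>2, Opt3: 7>5, Opt4: 3>1); eliminate Z.
Column Opt1 is eliminated: Opt2 beats it against every remaining row (W: 5>4, X: 7>3, Y: 6>2).
Among the remaining strategies, none is strictly dominated by another pure strategy of the same player, so the elimination stops.
Surviving strategies — Country A: {W, X, Y}; Country B: {Opt2, Opt3, Opt4}.

Opt2, Opt3, Opt4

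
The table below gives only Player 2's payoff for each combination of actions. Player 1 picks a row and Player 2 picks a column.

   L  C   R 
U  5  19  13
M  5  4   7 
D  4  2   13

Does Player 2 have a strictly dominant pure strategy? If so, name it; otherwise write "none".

L fails to dominate C at U (5<19).
C fails to dominate L at M (4<5).
R fails to dominate C at U (13<19).
No single strategy dominates all the others.

none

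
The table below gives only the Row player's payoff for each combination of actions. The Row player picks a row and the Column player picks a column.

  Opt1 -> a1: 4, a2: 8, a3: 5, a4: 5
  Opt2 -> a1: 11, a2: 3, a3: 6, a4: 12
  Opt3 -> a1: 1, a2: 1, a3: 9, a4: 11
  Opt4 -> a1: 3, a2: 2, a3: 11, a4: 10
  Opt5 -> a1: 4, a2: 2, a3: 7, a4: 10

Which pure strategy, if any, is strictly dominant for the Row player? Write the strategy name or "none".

Opt1 fails to dominate Opt2 at a1 (4<11).
Opt2 fails to dominate Opt1 at a2 (3<8).
Opt3 fails to dominate Opt1 at a1 (1<4).
Opt4 fails to dominate Opt1 at a1 (3<4).
Opt5 fails to dominate Opt1 at a1 (4=4).
No single strategy dominates all the others.

none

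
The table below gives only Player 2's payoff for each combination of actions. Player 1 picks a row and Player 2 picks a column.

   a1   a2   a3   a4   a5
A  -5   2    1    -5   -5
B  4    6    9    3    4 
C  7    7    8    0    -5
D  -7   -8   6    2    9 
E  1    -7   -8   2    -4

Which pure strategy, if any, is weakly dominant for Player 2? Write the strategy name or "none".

a1 fails to dominate a2 at A (-5<2).
a2 fails to dominate a1 at D (-8<-7).
a3 fails to dominate a1 at E (-8<1).
a4 fails to dominate a1 at B (3<4).
a5 fails to dominate a1 at C (-5<7).
No single strategy dominates all the others.

none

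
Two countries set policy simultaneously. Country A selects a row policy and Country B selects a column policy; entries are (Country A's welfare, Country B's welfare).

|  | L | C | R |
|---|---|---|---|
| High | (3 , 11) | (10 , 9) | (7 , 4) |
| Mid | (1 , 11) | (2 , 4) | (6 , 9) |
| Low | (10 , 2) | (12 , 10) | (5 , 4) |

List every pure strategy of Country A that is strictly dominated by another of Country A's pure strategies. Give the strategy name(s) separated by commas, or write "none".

High: no other strategy beats it everywhere (Mid at L (3>1); Low at R (7>5)).
Mid: dominated, since High does at least as well everywhere (L: 3>1, C: 10>2, R: 7>6).
Nothing dominates Low: High at L (10>3); Mid at L (10>1).

Mid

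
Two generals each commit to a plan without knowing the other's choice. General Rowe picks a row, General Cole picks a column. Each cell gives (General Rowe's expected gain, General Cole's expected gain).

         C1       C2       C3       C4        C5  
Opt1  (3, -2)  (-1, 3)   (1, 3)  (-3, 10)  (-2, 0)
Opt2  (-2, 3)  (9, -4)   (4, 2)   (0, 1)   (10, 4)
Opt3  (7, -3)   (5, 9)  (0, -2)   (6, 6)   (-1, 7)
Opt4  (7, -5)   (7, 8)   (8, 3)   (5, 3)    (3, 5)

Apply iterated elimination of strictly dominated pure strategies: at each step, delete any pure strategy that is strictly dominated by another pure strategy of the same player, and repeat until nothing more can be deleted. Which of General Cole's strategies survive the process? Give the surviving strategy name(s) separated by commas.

C5

For General Rowe, Opt4 strictly dominates Opt1 on the remaining columns (C1: 7>3, C2: 7>-1, C3: 8>1, C4: 5>-3, C5: 3>-2); eliminate Opt1.
General Cole's strategy C1 is strictly dominated by C5 (Opt2: 4>3, Opt3: 7>-3, Opt4: 5>-5) and is removed.
Column C3 is eliminated: C5 beats it against every remaining row (Opt2: 4>2, Opt3: 7>-2, Opt4: 5>3).
Column C4 is eliminated: C5 beats it against every remaining row (Opt2: 4>1, Opt3: 7>6, Opt4: 5>3).
Row Opt3 is eliminated: Opt2 beats it against every remaining column (C2: 9>5, C5: 10>-1).
Row Opt4 is eliminated: Opt2 beats it against every remaining column (C2: 9>7, C5: 10>3).
Column C2 is eliminated: C5 beats it against every remaining row (Opt2: 4>-4).
Among the remaining strategies, none is strictly dominated by another pure strategy of the same player, so the elimination stops.
Surviving strategies — General Rowe: {Opt2}; General Cole: {C5}.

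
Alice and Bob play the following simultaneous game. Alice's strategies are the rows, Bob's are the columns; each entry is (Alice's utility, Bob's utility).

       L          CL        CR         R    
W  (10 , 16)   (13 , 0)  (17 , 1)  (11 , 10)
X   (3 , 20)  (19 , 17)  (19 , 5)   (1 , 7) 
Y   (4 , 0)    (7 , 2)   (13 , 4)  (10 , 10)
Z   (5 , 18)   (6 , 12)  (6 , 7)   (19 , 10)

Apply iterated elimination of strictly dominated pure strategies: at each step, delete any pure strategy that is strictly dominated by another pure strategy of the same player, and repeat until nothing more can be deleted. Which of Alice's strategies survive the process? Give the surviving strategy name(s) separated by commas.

For Alice, W strictly dominates Y on the remaining columns (L: 10>4, CL: 13>7, CR: 17>13, R: 11>10); eliminate Y.
For Bob, L strictly dominates CL on the remaining rows (W: 16>0, X: 20>17, Z: 18>12); eliminate CL.
For Bob, L strictly dominates CR on the remaining rows (W: 16>1, X: 20>5, Z: 18>7); eliminate CR.
For Alice, W strictly dominates X on the remaining columns (L: 10>3, R: 11>1); eliminate X.
For Bob, L strictly dominates R on the remaining rows (W: 16>10, Z: 18>10); eliminate R.
Alice's strategy Z is strictly dominated by W (L: 10>5) and is removed.
Among the remaining strategies, none is strictly dominated by another pure strategy of the same player, so the elimination stops.
Surviving strategies — Alice: {W}; Bob: {L}.

W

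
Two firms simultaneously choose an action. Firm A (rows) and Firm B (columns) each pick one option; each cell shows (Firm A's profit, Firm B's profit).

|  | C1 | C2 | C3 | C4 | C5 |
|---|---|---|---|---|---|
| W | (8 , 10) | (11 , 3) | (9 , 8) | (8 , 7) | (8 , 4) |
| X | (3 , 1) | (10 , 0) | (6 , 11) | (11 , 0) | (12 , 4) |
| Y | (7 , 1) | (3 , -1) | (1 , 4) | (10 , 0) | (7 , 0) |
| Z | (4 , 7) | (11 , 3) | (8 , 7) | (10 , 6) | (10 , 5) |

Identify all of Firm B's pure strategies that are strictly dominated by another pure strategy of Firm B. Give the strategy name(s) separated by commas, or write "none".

C1: no other strategy beats it everywhere (C2 at W (10>3); C3 at W (10>8); C4 at W (10>7); C5 at W (10>4)).
C1 strictly dominates C2 — W: 10>3, X: 1>0, Y: 1>-1, Z: 7>3.
C3: no other strategy beats it everywhere (C1 at X (11>1); C2 at W (8>3); C4 at W (8>7); C5 at W (8>4)).
C4 is strictly dominated by C1 (W: 10>7, X: 1>0, Y: 1>0, Z: 7>6).
C5 is strictly dominated by C3 (W: 8>4, X: 11>4, Y: 4>0, Z: 7>5).

C2, C4, C5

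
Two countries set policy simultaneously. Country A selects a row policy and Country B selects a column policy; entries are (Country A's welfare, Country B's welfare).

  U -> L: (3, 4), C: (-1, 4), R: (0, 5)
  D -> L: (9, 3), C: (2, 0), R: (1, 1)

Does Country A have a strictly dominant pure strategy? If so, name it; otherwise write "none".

D vs U: L: 9>3, C: 2>-1, R: 1>0.
D strictly beats every other strategy against every opponent action, so it is strictly dominant.

D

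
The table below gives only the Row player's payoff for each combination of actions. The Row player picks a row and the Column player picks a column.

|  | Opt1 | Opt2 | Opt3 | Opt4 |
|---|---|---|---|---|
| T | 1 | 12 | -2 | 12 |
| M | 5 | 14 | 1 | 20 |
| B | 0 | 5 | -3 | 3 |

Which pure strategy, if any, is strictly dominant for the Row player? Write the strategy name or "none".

M vs T: Opt1: 5>1, Opt2: 14>12, Opt3: 1>-2, Opt4: 20>12.
M vs B: Opt1: 5>0, Opt2: 14>5, Opt3: 1>-3, Opt4: 20>3.
M strictly beats every other strategy against every opponent action, so it is strictly dominant.

M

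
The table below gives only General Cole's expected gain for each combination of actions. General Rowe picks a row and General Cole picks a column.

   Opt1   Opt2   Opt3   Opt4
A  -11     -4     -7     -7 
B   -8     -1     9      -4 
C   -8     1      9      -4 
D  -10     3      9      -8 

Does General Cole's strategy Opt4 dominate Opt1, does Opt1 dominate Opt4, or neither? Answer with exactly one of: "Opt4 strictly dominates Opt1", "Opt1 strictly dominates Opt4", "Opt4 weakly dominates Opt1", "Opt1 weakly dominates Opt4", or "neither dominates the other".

Opt4 strictly dominates Opt1

Opt4's payoffs vs Opt1's, by General Rowe's action — A: -7>-11, B: -4>-8, C: -4>-8, D: -8>-10.
Opt4 gives a strictly higher payoff against every action of General Rowe, so Opt4 strictly dominates Opt1.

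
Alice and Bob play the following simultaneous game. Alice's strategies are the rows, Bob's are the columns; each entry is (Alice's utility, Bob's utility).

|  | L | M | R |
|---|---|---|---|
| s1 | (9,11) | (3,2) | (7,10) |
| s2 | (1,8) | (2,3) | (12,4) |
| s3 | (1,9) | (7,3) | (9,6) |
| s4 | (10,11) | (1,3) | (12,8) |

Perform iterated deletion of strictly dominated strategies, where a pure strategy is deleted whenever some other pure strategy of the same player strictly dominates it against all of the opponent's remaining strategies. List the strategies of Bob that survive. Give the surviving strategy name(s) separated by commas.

L

Column M is eliminated: L beats it against every remaining row (s1: 11>2, s2: 8>3, s3: 9>3, s4: 11>3).
For Alice, s4 strictly dominates s1 on the remaining columns (L: 10>9, R: 12>7); eliminate s1.
Row s3 is eliminated: s4 beats it against every remaining column (L: 10>1, R: 12>9).
For Bob, L strictly dominates R on the remaining rows (s2: 8>4, s4: 11>8); eliminate R.
For Alice, s4 strictly dominates s2 on the remaining columns (L: 10>1); eliminate s2.
Among the remaining strategies, none is strictly dominated by another pure strategy of the same player, so the elimination stops.
Surviving strategies — Alice: {s4}; Bob: {L}.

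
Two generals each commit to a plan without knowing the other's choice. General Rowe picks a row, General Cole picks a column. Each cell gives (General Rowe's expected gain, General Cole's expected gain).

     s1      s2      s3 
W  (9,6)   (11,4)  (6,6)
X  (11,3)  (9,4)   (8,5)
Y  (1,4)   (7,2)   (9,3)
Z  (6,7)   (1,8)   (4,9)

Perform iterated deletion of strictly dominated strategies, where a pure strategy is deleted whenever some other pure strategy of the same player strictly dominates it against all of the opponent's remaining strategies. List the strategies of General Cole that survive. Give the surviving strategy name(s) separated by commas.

Row Z is eliminated: W beats it against every remaining column (s1: 9>6, s2: 11>1, s3: 6>4).
For General Cole, s3 strictly dominates s2 on the remaining rows (W: 6>4, X: 5>4, Y: 3>2); eliminate s2.
Row W is eliminated: X beats it against every remaining column (s1: 11>9, s3: 8>6).
Among the remaining strategies, none is strictly dominated by another pure strategy of the same player, so the elimination stops.
Surviving strategies — General Rowe: {X, Y}; General Cole: {s1, s3}.

s1, s3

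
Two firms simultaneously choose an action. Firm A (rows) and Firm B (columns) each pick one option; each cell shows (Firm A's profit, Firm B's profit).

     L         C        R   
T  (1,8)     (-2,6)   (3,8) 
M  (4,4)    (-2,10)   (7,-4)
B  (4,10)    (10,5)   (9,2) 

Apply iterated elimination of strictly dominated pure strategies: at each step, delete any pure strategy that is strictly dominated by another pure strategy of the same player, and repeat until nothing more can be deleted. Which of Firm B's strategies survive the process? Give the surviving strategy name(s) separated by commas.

Firm A's strategy T is strictly dominated by B (L: 4>1, C: 10>-2, R: 9>3) and is removed.
Column R is eliminated: L beats it against every remaining row (M: 4>-4, B: 10>2).
Among the remaining strategies, none is strictly dominated by another pure strategy of the same player, so the elimination stops.
Surviving strategies — Firm A: {M, B}; Firm B: {L, C}.

L, C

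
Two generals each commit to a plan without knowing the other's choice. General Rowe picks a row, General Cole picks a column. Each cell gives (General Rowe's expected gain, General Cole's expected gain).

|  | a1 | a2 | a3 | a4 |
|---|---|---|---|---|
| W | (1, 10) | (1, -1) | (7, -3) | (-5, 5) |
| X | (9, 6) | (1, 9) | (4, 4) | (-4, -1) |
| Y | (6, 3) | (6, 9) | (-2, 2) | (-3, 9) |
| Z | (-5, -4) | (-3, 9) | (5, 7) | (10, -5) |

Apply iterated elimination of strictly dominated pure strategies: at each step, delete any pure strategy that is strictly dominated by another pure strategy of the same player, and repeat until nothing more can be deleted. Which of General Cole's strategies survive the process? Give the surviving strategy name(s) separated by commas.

For General Cole, a2 strictly dominates a3 on the remaining rows (W: -1>-3, X: 9>4, Y: 9>2, Z: 9>7); eliminate a3.
For General Rowe, Y strictly dominates W on the remaining columns (a1: 6>1, a2: 6>1, a4: -3>-5); eliminate W.
Column a1 is eliminated: a2 beats it against every remaining row (X: 9>6, Y: 9>3, Z: 9>-4).
Row X is eliminated: Y beats it against every remaining column (a2: 6>1, a4: -3>-4).
Among the remaining strategies, none is strictly dominated by another pure strategy of the same player, so the elimination stops.
Surviving strategies — General Rowe: {Y, Z}; General Cole: {a2, a4}.

a2, a4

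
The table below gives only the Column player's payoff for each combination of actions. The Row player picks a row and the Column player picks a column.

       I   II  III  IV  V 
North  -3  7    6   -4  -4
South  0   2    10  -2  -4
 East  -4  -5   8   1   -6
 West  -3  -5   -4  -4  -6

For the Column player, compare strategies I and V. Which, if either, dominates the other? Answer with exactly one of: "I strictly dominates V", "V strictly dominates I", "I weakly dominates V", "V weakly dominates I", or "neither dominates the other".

I's payoffs vs V's, by the Row player's action — North: -3>-4, South: 0>-4, East: -4>-6, West: -3>-6.
I gives a strictly higher payoff against every action of the Row player, so I strictly dominates V.

I strictly dominates V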